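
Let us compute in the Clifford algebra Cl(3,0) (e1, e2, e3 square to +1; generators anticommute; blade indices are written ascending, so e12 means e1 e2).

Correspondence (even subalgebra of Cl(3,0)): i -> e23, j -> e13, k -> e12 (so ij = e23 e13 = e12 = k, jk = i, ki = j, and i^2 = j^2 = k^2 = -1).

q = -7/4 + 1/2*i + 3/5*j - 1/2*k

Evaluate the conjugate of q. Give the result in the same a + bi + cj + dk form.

In blades: q = -7/4 - 1/2*e12 + 3/5*e13 + 1/2*e23.
Quaternion conjugation is reversion on the even subalgebra: the scalar is fixed and every grade-2 blade flips sign, giving -7/4 + 1/2*e12 - 3/5*e13 - 1/2*e23; translating back:
Answer: -7/4 - 1/2*i - 3/5*j + 1/2*k


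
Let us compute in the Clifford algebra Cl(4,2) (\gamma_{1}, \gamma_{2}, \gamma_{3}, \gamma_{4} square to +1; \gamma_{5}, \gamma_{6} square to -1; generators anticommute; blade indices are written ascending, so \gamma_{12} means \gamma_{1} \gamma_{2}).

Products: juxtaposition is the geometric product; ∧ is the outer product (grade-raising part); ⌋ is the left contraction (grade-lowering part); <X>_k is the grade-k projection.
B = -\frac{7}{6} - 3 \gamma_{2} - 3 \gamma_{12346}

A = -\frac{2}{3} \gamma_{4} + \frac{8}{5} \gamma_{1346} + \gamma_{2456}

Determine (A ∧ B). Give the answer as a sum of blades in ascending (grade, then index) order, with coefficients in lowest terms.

step 1: \frac{7}{9} \gamma_{4} - 2 \gamma_{24} - \frac{28}{15} \gamma_{1346} - \frac{7}{6} \gamma_{2456} + \frac{24}{5} \gamma_{12346}
Answer: \frac{7}{9} \gamma_{4} - 2 \gamma_{24} - \frac{28}{15} \gamma_{1346} - \frac{7}{6} \gamma_{2456} + \frac{24}{5} \gamma_{12346}


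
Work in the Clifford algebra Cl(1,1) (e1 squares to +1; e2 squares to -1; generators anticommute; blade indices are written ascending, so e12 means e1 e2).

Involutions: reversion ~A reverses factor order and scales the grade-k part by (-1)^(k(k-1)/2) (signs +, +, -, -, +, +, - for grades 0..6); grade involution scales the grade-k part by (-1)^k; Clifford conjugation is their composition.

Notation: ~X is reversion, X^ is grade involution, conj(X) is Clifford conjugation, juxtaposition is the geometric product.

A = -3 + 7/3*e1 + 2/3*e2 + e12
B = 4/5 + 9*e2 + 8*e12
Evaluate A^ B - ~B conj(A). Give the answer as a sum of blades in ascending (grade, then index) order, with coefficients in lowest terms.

first term: 58/5 - 81/5*e1 - 231/5*e2 - 221/5*e12
second term: 58/5 - 81/5*e1 - 231/5*e2 + 221/5*e12
Answer: -442/5*e12


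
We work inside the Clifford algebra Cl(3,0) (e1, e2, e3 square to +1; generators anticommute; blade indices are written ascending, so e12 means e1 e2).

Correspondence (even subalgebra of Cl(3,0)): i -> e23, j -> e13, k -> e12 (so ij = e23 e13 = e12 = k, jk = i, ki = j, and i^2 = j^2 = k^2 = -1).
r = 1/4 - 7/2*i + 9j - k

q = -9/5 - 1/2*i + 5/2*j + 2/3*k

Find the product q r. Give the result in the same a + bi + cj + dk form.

In blades: q = -9/5 + 2/3*e12 + 5/2*e13 - 1/2*e23, r = 1/4 - e12 + 9*e13 - 7/2*e23.
Distribute q over r term by term (generator squares from the signature, products reordered to ascending indices): (-9/5)*r = -9/20 + 9/5*e12 - 81/5*e13 + 63/10*e23; (2/3*e12)*r = 2/3 + 1/6*e12 - 7/3*e13 - 6*e23; (5/2*e13)*r = -45/2 + 35/4*e12 + 5/8*e13 - 5/2*e23; (-1/2*e23)*r = -7/4 - 9/2*e12 - 1/2*e13 - 1/8*e23.
Sum: -721/30 + 373/60*e12 - 2209/120*e13 - 93/40*e23; translating back through the correspondence:
Answer: -721/30 - 93/40*i - 2209/120*j + 373/60*k


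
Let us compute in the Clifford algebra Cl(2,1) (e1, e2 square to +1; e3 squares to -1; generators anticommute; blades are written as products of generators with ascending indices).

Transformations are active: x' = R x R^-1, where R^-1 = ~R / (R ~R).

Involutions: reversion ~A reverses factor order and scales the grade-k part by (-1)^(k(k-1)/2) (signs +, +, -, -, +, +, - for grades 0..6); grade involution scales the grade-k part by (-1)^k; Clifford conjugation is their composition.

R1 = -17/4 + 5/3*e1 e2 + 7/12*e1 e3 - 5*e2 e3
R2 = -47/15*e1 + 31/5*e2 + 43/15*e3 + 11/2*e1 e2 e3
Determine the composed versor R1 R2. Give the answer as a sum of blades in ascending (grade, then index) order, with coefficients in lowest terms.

Distribute over the terms of R1 (each basis-blade product reordered to ascending indices, repeated generators contracted through their squares):
(-17/4) R2 = 799/60*e1 - 527/20*e2 - 731/60*e3 - 187/8*e1 e2 e3
(5/3*e1 e2) R2 = 31/3*e1 + 47/9*e2 - 55/6*e3 + 43/9*e1 e2 e3
(7/12*e1 e3) R2 = -301/180*e1 - 77/24*e2 + 329/180*e3 - 217/60*e1 e2 e3
(-5*e2 e3) R2 = -55/2*e1 + 43/3*e2 + 31*e3 + 47/3*e1 e2 e3
Summing the partial products and collecting blades:
Answer: -497/90*e1 - 3601/360*e2 + 1033/90*e3 - 2357/360*e1 e2 e3


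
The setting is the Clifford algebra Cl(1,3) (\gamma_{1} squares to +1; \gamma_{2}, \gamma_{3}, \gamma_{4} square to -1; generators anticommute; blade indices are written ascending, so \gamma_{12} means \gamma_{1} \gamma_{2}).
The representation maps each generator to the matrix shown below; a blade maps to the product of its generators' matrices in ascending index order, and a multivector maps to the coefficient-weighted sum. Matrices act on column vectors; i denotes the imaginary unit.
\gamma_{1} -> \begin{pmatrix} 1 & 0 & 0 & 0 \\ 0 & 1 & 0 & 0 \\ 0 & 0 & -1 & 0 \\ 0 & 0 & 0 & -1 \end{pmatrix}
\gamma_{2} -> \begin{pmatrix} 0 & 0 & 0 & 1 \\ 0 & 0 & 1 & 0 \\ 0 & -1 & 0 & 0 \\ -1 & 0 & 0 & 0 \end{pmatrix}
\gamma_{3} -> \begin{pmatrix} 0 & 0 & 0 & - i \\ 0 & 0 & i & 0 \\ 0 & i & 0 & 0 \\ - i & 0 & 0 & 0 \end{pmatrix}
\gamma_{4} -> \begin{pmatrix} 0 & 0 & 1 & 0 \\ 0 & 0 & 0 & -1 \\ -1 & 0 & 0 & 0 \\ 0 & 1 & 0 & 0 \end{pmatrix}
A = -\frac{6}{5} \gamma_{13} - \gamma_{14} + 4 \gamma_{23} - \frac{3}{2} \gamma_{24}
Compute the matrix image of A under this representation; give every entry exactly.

Bivector images (products of the table entries): rho(\gamma_{13}) = rho(\gamma_{1})rho(\gamma_{3}) = \begin{pmatrix} 0 & 0 & 0 & - i \\ 0 & 0 & i & 0 \\ 0 & - i & 0 & 0 \\ i & 0 & 0 & 0 \end{pmatrix}; rho(\gamma_{14}) = rho(\gamma_{1})rho(\gamma_{4}) = \begin{pmatrix} 0 & 0 & 1 & 0 \\ 0 & 0 & 0 & -1 \\ 1 & 0 & 0 & 0 \\ 0 & -1 & 0 & 0 \end{pmatrix}; rho(\gamma_{23}) = rho(\gamma_{2})rho(\gamma_{3}) = \begin{pmatrix} - i & 0 & 0 & 0 \\ 0 & i & 0 & 0 \\ 0 & 0 & - i & 0 \\ 0 & 0 & 0 & i \end{pmatrix}; rho(\gamma_{24}) = rho(\gamma_{2})rho(\gamma_{4}) = \begin{pmatrix} 0 & 1 & 0 & 0 \\ -1 & 0 & 0 & 0 \\ 0 & 0 & 0 & 1 \\ 0 & 0 & -1 & 0 \end{pmatrix}.
M = (-\frac{6}{5})*rho(\gamma_{13}) + (-1)*rho(\gamma_{14}) + (4)*rho(\gamma_{23}) + (-\frac{3}{2})*rho(\gamma_{24}), summed entrywise:
Answer: \begin{pmatrix} - 4 i & - \frac{3}{2} & -1 & \frac{6 i}{5} \\ \frac{3}{2} & 4 i & - \frac{6 i}{5} & 1 \\ -1 & \frac{6 i}{5} & - 4 i & - \frac{3}{2} \\ - \frac{6 i}{5} & 1 & \frac{3}{2} & 4 i \end{pmatrix}


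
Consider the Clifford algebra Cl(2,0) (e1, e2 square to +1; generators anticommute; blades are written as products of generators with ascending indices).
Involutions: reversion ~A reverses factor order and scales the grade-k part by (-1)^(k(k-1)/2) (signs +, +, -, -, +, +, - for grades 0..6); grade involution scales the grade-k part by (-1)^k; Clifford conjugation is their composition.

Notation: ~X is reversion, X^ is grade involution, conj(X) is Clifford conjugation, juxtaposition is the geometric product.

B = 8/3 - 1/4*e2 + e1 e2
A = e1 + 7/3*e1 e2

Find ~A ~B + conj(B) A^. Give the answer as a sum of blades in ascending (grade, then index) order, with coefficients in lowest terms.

first term: -7/3 + 13/4*e1 - e2 - 233/36*e1 e2
second term: 7/3 - 13/4*e1 - e2 + 233/36*e1 e2
Answer: -2*e2


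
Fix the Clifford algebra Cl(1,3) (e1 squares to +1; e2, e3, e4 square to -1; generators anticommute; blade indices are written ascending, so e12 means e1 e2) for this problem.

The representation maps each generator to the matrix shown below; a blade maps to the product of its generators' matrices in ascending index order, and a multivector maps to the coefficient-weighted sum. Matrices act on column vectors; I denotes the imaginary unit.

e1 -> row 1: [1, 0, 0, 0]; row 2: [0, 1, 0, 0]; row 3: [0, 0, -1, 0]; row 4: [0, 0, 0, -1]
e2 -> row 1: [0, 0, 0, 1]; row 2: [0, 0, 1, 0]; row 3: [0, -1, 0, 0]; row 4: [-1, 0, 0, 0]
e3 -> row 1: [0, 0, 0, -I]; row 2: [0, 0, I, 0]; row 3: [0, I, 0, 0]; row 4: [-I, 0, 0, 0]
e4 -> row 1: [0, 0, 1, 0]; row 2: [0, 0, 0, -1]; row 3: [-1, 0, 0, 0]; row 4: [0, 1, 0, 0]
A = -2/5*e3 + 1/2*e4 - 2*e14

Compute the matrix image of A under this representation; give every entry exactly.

Bivector images (products of the table entries): rho(e14) = rho(e1)rho(e4) = row 1: [0, 0, 1, 0]; row 2: [0, 0, 0, -1]; row 3: [1, 0, 0, 0]; row 4: [0, -1, 0, 0].
M = (-2/5)*rho(e3) + (1/2)*rho(e4) + (-2)*rho(e14), summed entrywise:
Answer: row 1: [0, 0, -3/2, 2*I/5]; row 2: [0, 0, -2*I/5, 3/2]; row 3: [-5/2, -2*I/5, 0, 0]; row 4: [2*I/5, 5/2, 0, 0]


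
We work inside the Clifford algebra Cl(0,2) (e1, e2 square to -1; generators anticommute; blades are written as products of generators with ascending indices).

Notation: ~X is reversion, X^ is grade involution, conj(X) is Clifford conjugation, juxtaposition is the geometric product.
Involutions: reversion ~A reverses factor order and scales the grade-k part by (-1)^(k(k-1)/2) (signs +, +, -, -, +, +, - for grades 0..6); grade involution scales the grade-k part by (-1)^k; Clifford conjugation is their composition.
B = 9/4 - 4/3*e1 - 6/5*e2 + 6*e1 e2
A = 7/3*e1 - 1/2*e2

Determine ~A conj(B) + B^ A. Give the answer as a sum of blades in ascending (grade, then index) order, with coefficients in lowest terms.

first term: -113/45 + 33/4*e1 + 103/8*e2 + 52/15*e1 e2
second term: -113/45 + 33/4*e1 + 103/8*e2 - 52/15*e1 e2
Answer: -226/45 + 33/2*e1 + 103/4*e2


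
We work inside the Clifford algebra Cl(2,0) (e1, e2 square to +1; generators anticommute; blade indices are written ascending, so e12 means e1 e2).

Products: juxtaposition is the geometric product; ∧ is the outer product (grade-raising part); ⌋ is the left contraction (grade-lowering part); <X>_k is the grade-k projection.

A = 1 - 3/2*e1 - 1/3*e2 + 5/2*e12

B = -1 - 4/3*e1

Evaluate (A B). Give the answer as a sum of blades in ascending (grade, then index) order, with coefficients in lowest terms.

step 1: 1 + 1/6*e1 + 11/3*e2 - 53/18*e12
Answer: 1 + 1/6*e1 + 11/3*e2 - 53/18*e12


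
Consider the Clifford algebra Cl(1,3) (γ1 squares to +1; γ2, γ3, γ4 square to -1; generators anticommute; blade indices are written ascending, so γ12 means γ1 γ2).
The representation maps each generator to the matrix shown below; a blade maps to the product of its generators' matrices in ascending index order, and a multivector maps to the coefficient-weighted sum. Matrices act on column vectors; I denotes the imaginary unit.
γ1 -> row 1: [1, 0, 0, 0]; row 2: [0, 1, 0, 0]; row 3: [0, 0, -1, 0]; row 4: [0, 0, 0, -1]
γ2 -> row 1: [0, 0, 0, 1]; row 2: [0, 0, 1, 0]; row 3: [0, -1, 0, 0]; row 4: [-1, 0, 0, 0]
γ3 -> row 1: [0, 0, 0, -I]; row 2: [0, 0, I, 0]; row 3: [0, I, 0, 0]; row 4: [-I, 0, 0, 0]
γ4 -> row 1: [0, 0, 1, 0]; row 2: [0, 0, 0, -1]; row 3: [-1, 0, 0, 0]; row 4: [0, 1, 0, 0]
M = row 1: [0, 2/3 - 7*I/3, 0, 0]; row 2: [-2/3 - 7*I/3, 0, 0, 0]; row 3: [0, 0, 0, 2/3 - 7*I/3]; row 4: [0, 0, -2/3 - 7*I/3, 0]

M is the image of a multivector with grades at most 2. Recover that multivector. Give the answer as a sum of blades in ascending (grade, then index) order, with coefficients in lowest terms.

Method: the blade images are trace-orthogonal — tr(rho(e_A) rho(e_B)^-1) = 4 if A = B and 0 otherwise — and rho(e_A)^-1 = (e_A)^2 * rho(e_A) with (e_A)^2 = +1 or -1, so the coefficient of e_A in the preimage is (e_A)^2 * tr(M rho(e_A))/4.
Nonzero projections over blades of grade <= 2: γ24: (γ24)^2 = -1, tr(M rho(γ24)) = -8/3, coefficient 2/3; γ34: (γ34)^2 = -1, tr(M rho(γ34)) = -28/3, coefficient 7/3. Every other blade of grade <= 2 projects to 0.
Answer: 2/3*γ24 + 7/3*γ34


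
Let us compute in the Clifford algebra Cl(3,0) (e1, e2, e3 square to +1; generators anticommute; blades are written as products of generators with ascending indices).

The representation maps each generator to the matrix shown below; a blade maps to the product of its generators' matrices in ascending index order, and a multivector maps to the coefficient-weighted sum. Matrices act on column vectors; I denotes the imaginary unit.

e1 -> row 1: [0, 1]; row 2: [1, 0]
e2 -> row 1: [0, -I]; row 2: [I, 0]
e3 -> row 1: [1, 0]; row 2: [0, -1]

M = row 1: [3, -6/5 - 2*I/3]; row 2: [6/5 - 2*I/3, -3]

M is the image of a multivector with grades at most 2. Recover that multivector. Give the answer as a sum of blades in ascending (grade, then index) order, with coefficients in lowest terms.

Method: 1, rho(e1), rho(e2), rho(e3) form a trace-orthogonal basis of the 2x2 complex matrices (tr(X Y) = 2 if X = Y, else 0), so M = m0*1 + m1*rho(e1) + m2*rho(e2) + m3*rho(e3) with m0 = tr(M)/2 = 0, m1 = tr(M rho(e1))/2 = -2*I/3, m2 = tr(M rho(e2))/2 = -6*I/5, m3 = tr(M rho(e3))/2 = 3.
Multiplying table entries, the bivector images are rho(e1 e2) = I*rho(e3), rho(e1 e3) = -I*rho(e2), rho(e2 e3) = I*rho(e1); with real blade coefficients the real parts of m0..m3 are the coefficients of 1, e1, e2, e3 and the imaginary parts give the bivectors (e2 e3: Im m1, e1 e3: -Im m2, e1 e2: Im m3).
Answer: 3*e3 + 6/5*e1 e3 - 2/3*e2 e3


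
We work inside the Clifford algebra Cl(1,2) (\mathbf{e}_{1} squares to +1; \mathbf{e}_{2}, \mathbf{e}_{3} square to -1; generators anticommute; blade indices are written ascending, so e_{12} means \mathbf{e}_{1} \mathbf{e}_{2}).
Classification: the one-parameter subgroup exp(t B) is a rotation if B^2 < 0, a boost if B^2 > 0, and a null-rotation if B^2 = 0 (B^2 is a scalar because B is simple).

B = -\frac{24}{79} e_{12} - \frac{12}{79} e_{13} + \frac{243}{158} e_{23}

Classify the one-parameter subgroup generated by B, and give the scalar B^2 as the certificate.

B^2 term by term: the squares give (-\frac{24}{79})^2*(e_{12})^2 + (-\frac{12}{79})^2*(e_{13})^2 + (\frac{243}{158})^2*(e_{23})^2 = \frac{576}{6241}*(+1) + \frac{144}{6241}*(+1) + \frac{59049}{24964}*(-1) = -\frac{9}{4} (each basis 2-blade squares to minus the product of its generators' squares); cross terms between blades sharing an index anticommute and cancel. So B^2 = -\frac{9}{4}.
Answer: rotation, certificate B^2 = -\frac{9}{4}. Check the certificate: B^2 = -\frac{9}{4}, and that sign is decisive whatever form B takes.


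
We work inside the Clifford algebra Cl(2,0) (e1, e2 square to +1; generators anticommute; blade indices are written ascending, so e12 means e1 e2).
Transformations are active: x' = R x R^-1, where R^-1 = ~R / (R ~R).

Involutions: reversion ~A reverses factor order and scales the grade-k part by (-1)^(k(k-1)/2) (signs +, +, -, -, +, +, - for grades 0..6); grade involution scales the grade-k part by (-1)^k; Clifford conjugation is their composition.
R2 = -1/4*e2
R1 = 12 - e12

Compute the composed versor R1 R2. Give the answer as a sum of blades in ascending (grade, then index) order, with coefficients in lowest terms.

Distribute over the terms of R2 (each basis-blade product reordered to ascending indices, repeated generators contracted through their squares):
R1 (-1/4*e2) = 1/4*e1 - 3*e2
Answer: 1/4*e1 - 3*e2


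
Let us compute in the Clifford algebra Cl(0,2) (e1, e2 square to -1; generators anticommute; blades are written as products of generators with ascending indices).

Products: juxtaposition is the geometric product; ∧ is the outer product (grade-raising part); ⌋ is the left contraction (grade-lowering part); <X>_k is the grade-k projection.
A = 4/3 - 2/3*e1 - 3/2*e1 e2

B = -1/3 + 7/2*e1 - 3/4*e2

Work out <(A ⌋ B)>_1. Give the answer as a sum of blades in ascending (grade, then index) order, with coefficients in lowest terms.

step 1: 17/9 + 14/3*e1 - e2
step 2: 14/3*e1 - e2
Answer: 14/3*e1 - e2


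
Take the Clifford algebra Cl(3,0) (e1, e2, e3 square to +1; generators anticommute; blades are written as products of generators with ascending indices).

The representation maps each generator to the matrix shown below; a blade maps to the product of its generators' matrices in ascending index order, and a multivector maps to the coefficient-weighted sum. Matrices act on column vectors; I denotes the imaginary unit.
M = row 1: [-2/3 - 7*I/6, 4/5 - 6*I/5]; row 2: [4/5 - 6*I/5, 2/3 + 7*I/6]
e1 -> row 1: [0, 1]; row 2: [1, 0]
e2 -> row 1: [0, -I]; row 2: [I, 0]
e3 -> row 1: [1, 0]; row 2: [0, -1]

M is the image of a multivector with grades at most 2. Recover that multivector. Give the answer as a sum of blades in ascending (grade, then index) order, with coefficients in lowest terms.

Method: 1, rho(e1), rho(e2), rho(e3) form a trace-orthogonal basis of the 2x2 complex matrices (tr(X Y) = 2 if X = Y, else 0), so M = m0*1 + m1*rho(e1) + m2*rho(e2) + m3*rho(e3) with m0 = tr(M)/2 = 0, m1 = tr(M rho(e1))/2 = 4/5 - 6*I/5, m2 = tr(M rho(e2))/2 = 0, m3 = tr(M rho(e3))/2 = -2/3 - 7*I/6.
Multiplying table entries, the bivector images are rho(e1 e2) = I*rho(e3), rho(e1 e3) = -I*rho(e2), rho(e2 e3) = I*rho(e1); with real blade coefficients the real parts of m0..m3 are the coefficients of 1, e1, e2, e3 and the imaginary parts give the bivectors (e2 e3: Im m1, e1 e3: -Im m2, e1 e2: Im m3).
Answer: 4/5*e1 - 2/3*e3 - 7/6*e1 e2 - 6/5*e2 e3


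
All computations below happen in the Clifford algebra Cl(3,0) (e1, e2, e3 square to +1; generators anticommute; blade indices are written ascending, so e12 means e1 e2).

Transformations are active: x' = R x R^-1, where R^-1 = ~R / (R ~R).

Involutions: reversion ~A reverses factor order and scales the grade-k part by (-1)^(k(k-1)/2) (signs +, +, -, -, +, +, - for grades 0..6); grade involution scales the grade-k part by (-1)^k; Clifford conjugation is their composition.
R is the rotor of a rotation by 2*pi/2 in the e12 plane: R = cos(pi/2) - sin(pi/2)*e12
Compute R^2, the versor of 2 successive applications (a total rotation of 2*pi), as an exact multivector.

Half-angle bookkeeping: 2 applications in e12 add up to rotor phase 2*pi/2 = pi, so R^2 = cos(pi) - sin(pi)*e12.
cos(pi) = -1 and sin(pi) = 0, so R^2 = -1. The total rotation 2*pi is 1 full turn, so every vector returns to itself, yet the rotor is -1, on the OTHER sheet of the double cover (an odd number of 2*pi turns).
Answer: -1


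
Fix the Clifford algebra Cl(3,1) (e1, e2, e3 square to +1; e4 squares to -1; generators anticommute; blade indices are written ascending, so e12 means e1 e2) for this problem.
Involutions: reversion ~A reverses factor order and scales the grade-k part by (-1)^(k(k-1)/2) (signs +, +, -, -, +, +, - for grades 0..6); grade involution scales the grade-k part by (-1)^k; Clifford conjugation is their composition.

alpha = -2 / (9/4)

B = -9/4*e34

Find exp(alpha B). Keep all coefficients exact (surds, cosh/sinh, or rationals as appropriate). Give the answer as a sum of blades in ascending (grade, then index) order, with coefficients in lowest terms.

B^2 = (-9/4)^2*(e34)^2 = 81/16*(+1) = 81/16 (a basis 2-blade squares to minus the product of its generators' squares).
B^2 = 81/16 — the positive square puts this in the hyperbolic regime; l = 9/4, alpha*l = -2, so exp(alpha B) = cosh(-2) + (sinh(-2)/(9/4))*B = cosh(2) + (-4*sinh(2)/9)*B.
Answer: cosh(2) + sinh(2)*e34


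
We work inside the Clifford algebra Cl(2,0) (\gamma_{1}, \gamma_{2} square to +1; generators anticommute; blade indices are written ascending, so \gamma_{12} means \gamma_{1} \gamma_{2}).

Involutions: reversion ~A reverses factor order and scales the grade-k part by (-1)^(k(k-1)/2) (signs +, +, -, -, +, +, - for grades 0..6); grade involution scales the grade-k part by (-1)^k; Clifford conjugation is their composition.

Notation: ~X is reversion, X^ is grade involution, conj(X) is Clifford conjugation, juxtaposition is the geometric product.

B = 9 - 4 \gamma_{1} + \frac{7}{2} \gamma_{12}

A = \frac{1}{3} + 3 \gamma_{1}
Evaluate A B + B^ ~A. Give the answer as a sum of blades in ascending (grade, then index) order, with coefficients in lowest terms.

first term: -9 + \frac{77}{3} \gamma_{1} + \frac{21}{2} \gamma_{2} + \frac{7}{6} \gamma_{12}
second term: 15 + \frac{85}{3} \gamma_{1} - \frac{21}{2} \gamma_{2} + \frac{7}{6} \gamma_{12}
Answer: 6 + 54 \gamma_{1} + \frac{7}{3} \gamma_{12}


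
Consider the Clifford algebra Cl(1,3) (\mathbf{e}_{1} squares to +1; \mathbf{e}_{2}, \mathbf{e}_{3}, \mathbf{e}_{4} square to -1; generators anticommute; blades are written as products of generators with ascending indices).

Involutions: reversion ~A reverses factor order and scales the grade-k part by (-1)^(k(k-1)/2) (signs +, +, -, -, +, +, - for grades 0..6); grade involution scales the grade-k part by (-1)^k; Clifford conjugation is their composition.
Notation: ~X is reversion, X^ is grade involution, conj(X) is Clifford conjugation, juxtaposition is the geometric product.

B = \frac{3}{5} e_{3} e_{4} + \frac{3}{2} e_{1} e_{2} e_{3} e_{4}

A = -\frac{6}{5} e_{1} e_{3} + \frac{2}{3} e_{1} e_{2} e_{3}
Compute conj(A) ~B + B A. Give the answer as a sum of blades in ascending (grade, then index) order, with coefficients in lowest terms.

first term: -e_{4} + \frac{18}{25} e_{1} e_{4} - \frac{9}{5} e_{2} e_{4} + \frac{2}{5} e_{1} e_{2} e_{4}
second term: e_{4} - \frac{18}{25} e_{1} e_{4} + \frac{9}{5} e_{2} e_{4} + \frac{2}{5} e_{1} e_{2} e_{4}
Answer: \frac{4}{5} e_{1} e_{2} e_{4}


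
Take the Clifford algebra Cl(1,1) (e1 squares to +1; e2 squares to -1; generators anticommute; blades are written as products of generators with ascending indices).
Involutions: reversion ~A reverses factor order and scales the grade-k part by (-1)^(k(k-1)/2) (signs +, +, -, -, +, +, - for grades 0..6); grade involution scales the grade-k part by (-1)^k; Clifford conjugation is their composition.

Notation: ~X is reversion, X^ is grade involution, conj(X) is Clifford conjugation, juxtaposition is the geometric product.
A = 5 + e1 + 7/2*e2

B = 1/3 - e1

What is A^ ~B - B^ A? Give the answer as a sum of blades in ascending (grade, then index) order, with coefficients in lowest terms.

first term: 8/3 - 16/3*e1 - 7/6*e2 - 7/2*e1 e2
second term: 8/3 + 16/3*e1 + 7/6*e2 + 7/2*e1 e2
Answer: -32/3*e1 - 7/3*e2 - 7*e1 e2


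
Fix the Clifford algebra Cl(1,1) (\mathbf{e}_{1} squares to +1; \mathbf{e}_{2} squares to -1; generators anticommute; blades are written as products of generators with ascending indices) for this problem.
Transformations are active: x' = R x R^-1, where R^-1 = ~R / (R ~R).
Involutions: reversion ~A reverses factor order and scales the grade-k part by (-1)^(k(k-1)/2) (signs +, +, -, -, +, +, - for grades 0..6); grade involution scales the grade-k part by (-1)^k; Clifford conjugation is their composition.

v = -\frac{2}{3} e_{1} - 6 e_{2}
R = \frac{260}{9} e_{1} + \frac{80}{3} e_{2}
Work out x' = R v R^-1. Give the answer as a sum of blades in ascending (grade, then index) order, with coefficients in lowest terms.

~R = \frac{260}{9} e_{1} + \frac{80}{3} e_{2}, and R ~R = \frac{10000}{81}, so R^-1 = ~R / (\frac{10000}{81}).
R v = \frac{3800}{27} - \frac{1400}{9} e_{1} e_{2}
Answer: \frac{998}{15} e_{1} + \frac{334}{5} e_{2}


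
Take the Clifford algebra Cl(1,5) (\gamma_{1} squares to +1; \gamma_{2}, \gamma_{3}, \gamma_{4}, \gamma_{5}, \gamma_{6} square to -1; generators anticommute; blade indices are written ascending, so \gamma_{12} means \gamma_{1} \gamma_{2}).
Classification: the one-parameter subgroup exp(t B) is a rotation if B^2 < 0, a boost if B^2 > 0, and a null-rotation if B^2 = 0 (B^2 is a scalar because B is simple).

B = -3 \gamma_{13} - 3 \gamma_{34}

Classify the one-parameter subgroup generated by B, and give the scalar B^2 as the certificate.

B^2 term by term: the squares give (-3)^2*(\gamma_{13})^2 + (-3)^2*(\gamma_{34})^2 = 9*(+1) + 9*(-1) = 0 (each basis 2-blade squares to minus the product of its generators' squares); cross terms between blades sharing an index anticommute and cancel. So B^2 = 0.
Answer: null-rotation, certificate B^2 = 0. No conjugation can change B^2 = 0; the sign gives the class.


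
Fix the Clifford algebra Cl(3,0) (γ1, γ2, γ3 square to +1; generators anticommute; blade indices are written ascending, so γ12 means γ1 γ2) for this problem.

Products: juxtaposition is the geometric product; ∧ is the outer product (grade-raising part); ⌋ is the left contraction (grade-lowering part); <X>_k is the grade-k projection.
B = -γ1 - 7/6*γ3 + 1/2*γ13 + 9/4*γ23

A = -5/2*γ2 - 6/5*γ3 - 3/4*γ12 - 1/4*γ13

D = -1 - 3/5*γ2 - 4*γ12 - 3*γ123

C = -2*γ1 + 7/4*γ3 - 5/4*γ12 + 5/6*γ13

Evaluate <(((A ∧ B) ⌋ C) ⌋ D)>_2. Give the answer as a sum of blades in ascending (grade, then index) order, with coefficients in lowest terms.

step 1: -5/2*γ12 - 6/5*γ13 + 35/12*γ23 + 17/8*γ123
step 2: -17/8
step 3: 17/8 + 51/40*γ2 + 17/2*γ12 + 51/8*γ123
step 4: 17/2*γ12
Answer: 17/2*γ12


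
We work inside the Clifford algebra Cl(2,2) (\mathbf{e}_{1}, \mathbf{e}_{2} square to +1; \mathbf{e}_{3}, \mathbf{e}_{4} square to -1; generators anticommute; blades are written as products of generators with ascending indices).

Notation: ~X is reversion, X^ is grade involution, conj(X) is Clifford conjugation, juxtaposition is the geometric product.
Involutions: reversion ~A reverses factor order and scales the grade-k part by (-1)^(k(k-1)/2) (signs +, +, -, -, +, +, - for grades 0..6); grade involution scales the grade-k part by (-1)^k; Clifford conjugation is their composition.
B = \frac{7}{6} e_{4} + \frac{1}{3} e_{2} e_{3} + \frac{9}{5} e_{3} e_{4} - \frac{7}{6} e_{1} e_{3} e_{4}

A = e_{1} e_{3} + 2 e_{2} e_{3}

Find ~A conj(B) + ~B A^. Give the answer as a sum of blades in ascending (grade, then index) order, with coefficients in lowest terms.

first term: \frac{2}{3} + \frac{7}{6} e_{4} + \frac{1}{3} e_{1} e_{2} - \frac{9}{5} e_{1} e_{4} - \frac{18}{5} e_{2} e_{4} - \frac{7}{3} e_{1} e_{2} e_{4} + \frac{7}{6} e_{1} e_{3} e_{4} + \frac{7}{3} e_{2} e_{3} e_{4}
second term: -\frac{2}{3} + \frac{7}{6} e_{4} + \frac{1}{3} e_{1} e_{2} - \frac{9}{5} e_{1} e_{4} - \frac{18}{5} e_{2} e_{4} + \frac{7}{3} e_{1} e_{2} e_{4} + \frac{7}{6} e_{1} e_{3} e_{4} + \frac{7}{3} e_{2} e_{3} e_{4}
Answer: \frac{7}{3} e_{4} + \frac{2}{3} e_{1} e_{2} - \frac{18}{5} e_{1} e_{4} - \frac{36}{5} e_{2} e_{4} + \frac{7}{3} e_{1} e_{3} e_{4} + \frac{14}{3} e_{2} e_{3} e_{4}


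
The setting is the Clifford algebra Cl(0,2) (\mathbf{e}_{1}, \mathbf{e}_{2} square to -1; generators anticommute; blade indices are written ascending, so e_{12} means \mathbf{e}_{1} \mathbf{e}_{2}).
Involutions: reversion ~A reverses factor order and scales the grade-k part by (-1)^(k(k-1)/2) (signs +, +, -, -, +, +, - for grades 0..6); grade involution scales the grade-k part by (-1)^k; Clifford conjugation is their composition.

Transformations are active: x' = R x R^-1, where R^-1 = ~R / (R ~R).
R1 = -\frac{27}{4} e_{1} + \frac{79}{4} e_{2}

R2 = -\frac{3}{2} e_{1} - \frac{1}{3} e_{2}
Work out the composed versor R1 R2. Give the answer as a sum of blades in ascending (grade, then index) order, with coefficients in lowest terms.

Distribute over the terms of R1 (each basis-blade product reordered to ascending indices, repeated generators contracted through their squares):
(-\frac{27}{4} e_{1}) R2 = -\frac{81}{8} + \frac{9}{4} e_{12}
(\frac{79}{4} e_{2}) R2 = \frac{79}{12} + \frac{237}{8} e_{12}
Summing the partial products and collecting blades:
Answer: -\frac{85}{24} + \frac{255}{8} e_{12}


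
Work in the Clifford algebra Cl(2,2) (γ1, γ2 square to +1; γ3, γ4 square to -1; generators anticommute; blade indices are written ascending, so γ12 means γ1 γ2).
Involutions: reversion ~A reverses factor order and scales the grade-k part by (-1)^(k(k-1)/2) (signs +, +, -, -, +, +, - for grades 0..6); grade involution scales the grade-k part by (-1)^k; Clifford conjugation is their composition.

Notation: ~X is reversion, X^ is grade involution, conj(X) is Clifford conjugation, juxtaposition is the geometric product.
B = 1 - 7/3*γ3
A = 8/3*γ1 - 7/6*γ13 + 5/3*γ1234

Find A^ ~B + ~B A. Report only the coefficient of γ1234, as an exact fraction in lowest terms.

first term: -97/18*γ1 + 91/18*γ13 - 35/9*γ124 + 5/3*γ1234
second term: 97/18*γ1 + 91/18*γ13 + 35/9*γ124 + 5/3*γ1234
Answer: 10/3


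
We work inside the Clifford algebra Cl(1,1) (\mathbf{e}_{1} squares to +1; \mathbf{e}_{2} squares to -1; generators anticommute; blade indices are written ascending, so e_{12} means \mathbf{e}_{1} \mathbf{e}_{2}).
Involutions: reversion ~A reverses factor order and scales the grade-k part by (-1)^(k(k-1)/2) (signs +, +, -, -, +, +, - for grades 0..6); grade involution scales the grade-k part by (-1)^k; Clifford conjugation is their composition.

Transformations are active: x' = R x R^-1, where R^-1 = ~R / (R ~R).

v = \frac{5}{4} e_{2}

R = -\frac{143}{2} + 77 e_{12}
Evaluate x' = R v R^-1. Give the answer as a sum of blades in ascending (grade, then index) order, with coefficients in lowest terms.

~R = -\frac{143}{2} - 77 e_{12}, and R ~R = -\frac{3267}{4}, so R^-1 = ~R / (-\frac{3267}{4}).
R v = -\frac{385}{4} e_{1} - \frac{715}{8} e_{2}
Answer: -\frac{455}{27} e_{1} - \frac{1825}{108} e_{2}


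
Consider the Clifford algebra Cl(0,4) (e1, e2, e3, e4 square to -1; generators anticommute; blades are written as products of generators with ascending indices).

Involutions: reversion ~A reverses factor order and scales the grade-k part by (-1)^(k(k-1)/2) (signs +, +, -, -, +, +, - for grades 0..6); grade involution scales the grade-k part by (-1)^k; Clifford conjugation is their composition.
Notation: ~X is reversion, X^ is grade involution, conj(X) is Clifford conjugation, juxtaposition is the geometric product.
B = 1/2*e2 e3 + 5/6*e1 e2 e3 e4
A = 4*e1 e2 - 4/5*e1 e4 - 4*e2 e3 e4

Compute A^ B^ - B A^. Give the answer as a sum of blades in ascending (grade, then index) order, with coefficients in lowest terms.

first term: -10/3*e1 - 2*e4 - 2*e1 e3 + 2/3*e2 e3 - 10/3*e3 e4 - 2/5*e1 e2 e3 e4
second term: 10/3*e1 - 2*e4 + 2*e1 e3 + 2/3*e2 e3 - 10/3*e3 e4 - 2/5*e1 e2 e3 e4
Answer: -20/3*e1 - 4*e1 e3


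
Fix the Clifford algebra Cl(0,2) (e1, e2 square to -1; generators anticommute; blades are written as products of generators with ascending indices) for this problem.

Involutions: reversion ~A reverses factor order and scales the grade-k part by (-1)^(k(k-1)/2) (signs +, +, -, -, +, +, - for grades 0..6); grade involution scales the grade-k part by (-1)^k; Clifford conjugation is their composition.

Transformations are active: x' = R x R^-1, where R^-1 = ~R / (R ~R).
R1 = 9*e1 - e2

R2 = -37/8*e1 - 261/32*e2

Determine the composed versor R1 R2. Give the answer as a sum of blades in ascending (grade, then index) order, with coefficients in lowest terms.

Distribute over the terms of R1 (each basis-blade product reordered to ascending indices, repeated generators contracted through their squares):
(9*e1) R2 = 333/8 - 2349/32*e1 e2
(-e2) R2 = -261/32 - 37/8*e1 e2
Summing the partial products and collecting blades:
Answer: 1071/32 - 2497/32*e1 e2


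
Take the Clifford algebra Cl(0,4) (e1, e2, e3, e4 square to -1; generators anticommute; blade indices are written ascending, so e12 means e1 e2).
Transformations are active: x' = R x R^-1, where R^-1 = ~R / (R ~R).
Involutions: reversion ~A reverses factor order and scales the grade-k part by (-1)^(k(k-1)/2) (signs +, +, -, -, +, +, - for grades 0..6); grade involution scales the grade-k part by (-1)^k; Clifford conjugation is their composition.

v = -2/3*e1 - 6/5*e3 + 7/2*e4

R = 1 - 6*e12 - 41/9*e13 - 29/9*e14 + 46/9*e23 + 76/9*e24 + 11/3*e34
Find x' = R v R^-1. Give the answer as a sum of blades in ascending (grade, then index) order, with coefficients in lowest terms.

~R = 1 + 6*e12 + 41/9*e13 + 29/9*e14 - 46/9*e23 - 76/9*e24 - 11/3*e34, and R ~R = 14500/81, so R^-1 = ~R / (14500/81).
R v = 463/90*e1 - 874/45*e2 - 2969/270*e3 + 337/270*e4 + 512/135*e123 - 719/27*e124 - 2003/90*e134 + 1261/45*e234
Answer: -45011/18125*e1 + 8989/54375*e2 - 95049/36250*e3 + 18704/18125*e4


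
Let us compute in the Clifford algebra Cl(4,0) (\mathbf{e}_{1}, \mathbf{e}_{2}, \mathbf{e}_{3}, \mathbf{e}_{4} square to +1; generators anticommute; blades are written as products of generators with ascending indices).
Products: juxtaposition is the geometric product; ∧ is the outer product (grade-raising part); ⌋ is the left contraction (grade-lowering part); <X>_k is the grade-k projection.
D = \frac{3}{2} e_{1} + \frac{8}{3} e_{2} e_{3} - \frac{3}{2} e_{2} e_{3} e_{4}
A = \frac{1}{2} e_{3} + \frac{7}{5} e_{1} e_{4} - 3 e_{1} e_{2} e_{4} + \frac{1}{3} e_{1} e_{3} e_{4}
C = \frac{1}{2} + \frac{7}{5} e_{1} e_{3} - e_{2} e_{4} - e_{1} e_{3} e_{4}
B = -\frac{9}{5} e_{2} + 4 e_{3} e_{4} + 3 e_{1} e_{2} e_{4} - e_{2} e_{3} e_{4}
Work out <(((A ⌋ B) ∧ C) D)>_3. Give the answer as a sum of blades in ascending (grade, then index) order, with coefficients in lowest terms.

step 1: 9 + \frac{21}{5} e_{2} + 2 e_{4} + \frac{1}{2} e_{2} e_{4}
step 2: \frac{9}{2} + \frac{21}{10} e_{2} + e_{4} + \frac{63}{5} e_{1} e_{3} - \frac{35}{4} e_{2} e_{4} - \frac{147}{25} e_{1} e_{2} e_{3} - \frac{31}{5} e_{1} e_{3} e_{4} + \frac{7}{2} e_{1} e_{2} e_{3} e_{4}
step 3: \frac{692}{25} e_{1} - \frac{7}{40} e_{3} - \frac{921}{20} e_{1} e_{2} - \frac{1474}{75} e_{1} e_{4} + \frac{42}{25} e_{2} e_{3} - \frac{2147}{60} e_{3} e_{4} + \frac{2677}{120} e_{1} e_{2} e_{4} - \frac{28}{3} e_{2} e_{3} e_{4}
step 4: \frac{2677}{120} e_{1} e_{2} e_{4} - \frac{28}{3} e_{2} e_{3} e_{4}
Answer: \frac{2677}{120} e_{1} e_{2} e_{4} - \frac{28}{3} e_{2} e_{3} e_{4}


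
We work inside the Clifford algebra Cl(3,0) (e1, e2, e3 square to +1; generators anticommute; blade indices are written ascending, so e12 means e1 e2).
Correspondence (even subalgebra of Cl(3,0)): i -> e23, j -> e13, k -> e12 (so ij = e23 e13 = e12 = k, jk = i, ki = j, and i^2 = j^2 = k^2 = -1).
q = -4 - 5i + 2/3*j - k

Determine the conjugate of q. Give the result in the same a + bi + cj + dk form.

In blades: q = -4 - e12 + 2/3*e13 - 5*e23.
Quaternion conjugation is reversion on the even subalgebra: the scalar is fixed and every grade-2 blade flips sign, giving -4 + e12 - 2/3*e13 + 5*e23; translating back:
Answer: -4 + 5i - 2/3*j + k


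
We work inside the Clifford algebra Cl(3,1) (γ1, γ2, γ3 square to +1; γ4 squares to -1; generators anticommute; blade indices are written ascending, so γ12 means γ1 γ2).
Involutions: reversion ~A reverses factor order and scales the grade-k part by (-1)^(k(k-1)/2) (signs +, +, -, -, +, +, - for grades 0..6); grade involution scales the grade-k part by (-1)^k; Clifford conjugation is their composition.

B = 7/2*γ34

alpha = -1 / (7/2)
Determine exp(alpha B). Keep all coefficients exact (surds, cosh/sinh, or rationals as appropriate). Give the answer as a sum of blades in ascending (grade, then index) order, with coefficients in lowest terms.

B^2 = (7/2)^2*(γ34)^2 = 49/4*(+1) = 49/4 (a basis 2-blade squares to minus the product of its generators' squares).
B^2 = 49/4 — since the square is positive, the closed form is hyperbolic: l = 7/2, alpha*l = -1, so exp(alpha B) = cosh(-1) + (sinh(-1)/(7/2))*B = cosh(1) + (-2*sinh(1)/7)*B.
Answer: cosh(1) - sinh(1)*γ34


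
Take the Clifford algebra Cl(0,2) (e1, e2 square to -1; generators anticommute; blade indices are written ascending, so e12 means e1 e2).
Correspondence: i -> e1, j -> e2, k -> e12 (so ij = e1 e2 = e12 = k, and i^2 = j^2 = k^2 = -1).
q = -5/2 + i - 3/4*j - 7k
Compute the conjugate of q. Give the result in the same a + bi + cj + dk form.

In blades: q = -5/2 + e1 - 3/4*e2 - 7*e12.
Conjugation here is Clifford conjugation: the scalar is fixed and the grade-1 and grade-2 blades all flip sign, giving -5/2 - e1 + 3/4*e2 + 7*e12; translating back:
Answer: -5/2 - i + 3/4*j + 7k


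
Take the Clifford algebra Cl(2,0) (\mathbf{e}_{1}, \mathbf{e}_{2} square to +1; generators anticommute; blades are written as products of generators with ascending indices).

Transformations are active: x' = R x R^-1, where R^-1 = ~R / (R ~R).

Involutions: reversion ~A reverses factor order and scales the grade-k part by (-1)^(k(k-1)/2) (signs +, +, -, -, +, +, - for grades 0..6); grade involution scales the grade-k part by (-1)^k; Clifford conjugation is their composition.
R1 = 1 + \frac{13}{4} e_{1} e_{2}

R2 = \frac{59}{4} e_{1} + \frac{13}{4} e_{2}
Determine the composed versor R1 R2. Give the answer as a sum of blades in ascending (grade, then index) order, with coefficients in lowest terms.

Distribute over the terms of R1 (each basis-blade product reordered to ascending indices, repeated generators contracted through their squares):
(1) R2 = \frac{59}{4} e_{1} + \frac{13}{4} e_{2}
(\frac{13}{4} e_{1} e_{2}) R2 = \frac{169}{16} e_{1} - \frac{767}{16} e_{2}
Summing the partial products and collecting blades:
Answer: \frac{405}{16} e_{1} - \frac{715}{16} e_{2}


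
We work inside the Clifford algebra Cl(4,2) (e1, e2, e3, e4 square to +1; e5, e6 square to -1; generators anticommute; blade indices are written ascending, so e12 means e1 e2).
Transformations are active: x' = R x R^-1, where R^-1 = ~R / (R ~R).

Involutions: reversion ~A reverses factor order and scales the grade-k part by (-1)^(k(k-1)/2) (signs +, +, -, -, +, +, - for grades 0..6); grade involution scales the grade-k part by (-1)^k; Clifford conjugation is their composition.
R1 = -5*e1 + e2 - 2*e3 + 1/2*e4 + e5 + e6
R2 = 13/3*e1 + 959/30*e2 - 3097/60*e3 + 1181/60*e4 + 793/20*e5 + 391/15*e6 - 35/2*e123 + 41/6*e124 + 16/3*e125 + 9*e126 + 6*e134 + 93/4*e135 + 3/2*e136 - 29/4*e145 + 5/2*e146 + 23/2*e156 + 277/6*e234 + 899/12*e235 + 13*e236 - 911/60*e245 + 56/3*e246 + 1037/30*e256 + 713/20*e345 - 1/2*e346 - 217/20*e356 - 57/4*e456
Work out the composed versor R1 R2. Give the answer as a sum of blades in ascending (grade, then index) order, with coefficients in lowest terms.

Distribute over the terms of R1 (each basis-blade product reordered to ascending indices, repeated generators contracted through their squares):
(-5*e1) R2 = -65/3 - 959/6*e12 + 3097/12*e13 - 1181/12*e14 - 793/4*e15 - 391/3*e16 + 175/2*e23 - 205/6*e24 - 80/3*e25 - 45*e26 - 30*e34 - 465/4*e35 - 15/2*e36 + 145/4*e45 - 25/2*e46 - 115/2*e56 - 1385/6*e1234 - 4495/12*e1235 - 65*e1236 + 911/12*e1245 - 280/3*e1246 - 1037/6*e1256 - 713/4*e1345 + 5/2*e1346 + 217/4*e1356 + 285/4*e1456
(e2) R2 = 959/30 - 13/3*e12 + 35/2*e13 - 41/6*e14 - 16/3*e15 - 9*e16 - 3097/60*e23 + 1181/60*e24 + 793/20*e25 + 391/15*e26 + 277/6*e34 + 899/12*e35 + 13*e36 - 911/60*e45 + 56/3*e46 + 1037/30*e56 - 6*e1234 - 93/4*e1235 - 3/2*e1236 + 29/4*e1245 - 5/2*e1246 - 23/2*e1256 + 713/20*e2345 - 1/2*e2346 - 217/20*e2356 - 57/4*e2456
(-2*e3) R2 = 3097/30 + 35*e12 + 26/3*e13 + 12*e14 + 93/2*e15 + 3*e16 + 959/15*e23 + 277/3*e24 + 899/6*e25 + 26*e26 - 1181/30*e34 - 793/10*e35 - 782/15*e36 - 713/10*e45 + e46 + 217/10*e56 - 41/3*e1234 - 32/3*e1235 - 18*e1236 - 29/2*e1345 + 5*e1346 + 23*e1356 - 911/30*e2345 + 112/3*e2346 + 1037/15*e2356 + 57/2*e3456
(1/2*e4) R2 = 1181/120 + 41/12*e12 + 3*e13 - 13/6*e14 + 29/8*e15 - 5/4*e16 + 277/12*e23 - 959/60*e24 + 911/120*e25 - 28/3*e26 + 3097/120*e34 - 713/40*e35 + 1/4*e36 + 793/40*e45 + 391/30*e46 - 57/8*e56 + 35/4*e1234 + 8/3*e1245 + 9/2*e1246 + 93/8*e1345 + 3/4*e1346 - 23/4*e1456 + 899/24*e2345 + 13/2*e2346 - 1037/60*e2456 + 217/40*e3456
(e5) R2 = -793/20 - 16/3*e12 - 93/4*e13 + 29/4*e14 - 13/3*e15 + 23/2*e16 - 899/12*e23 + 911/60*e24 - 959/30*e25 + 1037/30*e26 - 713/20*e34 + 3097/60*e35 - 217/20*e36 - 1181/60*e45 - 57/4*e46 + 391/15*e56 + 35/2*e1235 - 41/6*e1245 + 9*e1256 - 6*e1345 + 3/2*e1356 + 5/2*e1456 - 277/6*e2345 + 13*e2356 + 56/3*e2456 - 1/2*e3456
(e6) R2 = -391/15 - 9*e12 - 3/2*e13 - 5/2*e14 - 23/2*e15 - 13/3*e16 - 13*e23 - 56/3*e24 - 1037/30*e25 - 959/30*e26 + 1/2*e34 + 217/20*e35 + 3097/60*e36 + 57/4*e45 - 1181/60*e46 - 793/20*e56 + 35/2*e1236 - 41/6*e1246 - 16/3*e1256 - 6*e1346 - 93/4*e1356 + 29/4*e1456 - 277/6*e2346 - 899/12*e2356 + 911/60*e2456 - 713/20*e3456
Summing the partial products and collecting blades:
Answer: 6919/120 - 1681/12*e12 + 525/2*e13 - 272/3*e14 - 4063/24*e15 - 1565/12*e16 + 2099/60*e23 + 3503/60*e24 + 831/8*e25 + 1/3*e26 - 781/24*e34 - 9119/120*e35 - 337/60*e36 - 4301/120*e45 - 206/15*e46 - 2633/120*e56 - 967/4*e1234 - 391*e1235 - 67*e1236 + 79*e1245 - 589/6*e1246 - 542/3*e1256 - 1497/8*e1345 + 9/4*e1346 + 111/2*e1356 + 301/4*e1456 - 137/40*e2345 - 17/6*e2346 - 109/30*e2356 + 139/60*e2456 - 89/40*e3456
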